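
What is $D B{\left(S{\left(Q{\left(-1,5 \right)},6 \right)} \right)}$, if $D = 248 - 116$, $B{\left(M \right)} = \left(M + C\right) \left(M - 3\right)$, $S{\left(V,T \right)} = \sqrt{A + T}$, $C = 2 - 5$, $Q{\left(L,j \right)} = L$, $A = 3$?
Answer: $0$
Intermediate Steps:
$C = -3$
$S{\left(V,T \right)} = \sqrt{3 + T}$
$B{\left(M \right)} = \left(-3 + M\right)^{2}$ ($B{\left(M \right)} = \left(M - 3\right) \left(M - 3\right) = \left(-3 + M\right) \left(-3 + M\right) = \left(-3 + M\right)^{2}$)
$D = 132$
$D B{\left(S{\left(Q{\left(-1,5 \right)},6 \right)} \right)} = 132 \left(9 + \left(\sqrt{3 + 6}\right)^{2} - 6 \sqrt{3 + 6}\right) = 132 \left(9 + \left(\sqrt{9}\right)^{2} - 6 \sqrt{9}\right) = 132 \left(9 + 3^{2} - 18\right) = 132 \left(9 + 9 - 18\right) = 132 \cdot 0 = 0$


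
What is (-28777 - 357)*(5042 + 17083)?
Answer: -644589750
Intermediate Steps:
(-28777 - 357)*(5042 + 17083) = -29134*22125 = -644589750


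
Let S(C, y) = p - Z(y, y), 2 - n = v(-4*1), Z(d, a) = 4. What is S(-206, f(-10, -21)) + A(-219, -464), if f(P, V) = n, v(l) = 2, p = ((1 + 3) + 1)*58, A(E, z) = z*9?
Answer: -3890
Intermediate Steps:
A(E, z) = 9*z
p = 290 (p = (4 + 1)*58 = 5*58 = 290)
n = 0 (n = 2 - 1*2 = 2 - 2 = 0)
f(P, V) = 0
S(C, y) = 286 (S(C, y) = 290 - 1*4 = 290 - 4 = 286)
S(-206, f(-10, -21)) + A(-219, -464) = 286 + 9*(-464) = 286 - 4176 = -3890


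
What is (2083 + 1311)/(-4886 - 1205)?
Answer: -3394/6091 ≈ -0.55722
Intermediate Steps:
(2083 + 1311)/(-4886 - 1205) = 3394/(-6091) = 3394*(-1/6091) = -3394/6091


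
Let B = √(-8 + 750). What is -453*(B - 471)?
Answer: 213363 - 453*√742 ≈ 2.0102e+5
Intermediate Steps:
B = √742 ≈ 27.240
-453*(B - 471) = -453*(√742 - 471) = -453*(-471 + √742) = 213363 - 453*√742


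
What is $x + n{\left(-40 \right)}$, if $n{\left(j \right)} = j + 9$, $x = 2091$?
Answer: $2060$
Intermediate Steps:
$n{\left(j \right)} = 9 + j$
$x + n{\left(-40 \right)} = 2091 + \left(9 - 40\right) = 2091 - 31 = 2060$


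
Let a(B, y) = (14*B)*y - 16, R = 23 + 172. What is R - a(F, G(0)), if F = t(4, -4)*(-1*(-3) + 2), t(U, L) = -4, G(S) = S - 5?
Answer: -1189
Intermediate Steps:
R = 195
G(S) = -5 + S
F = -20 (F = -4*(-1*(-3) + 2) = -4*(3 + 2) = -4*5 = -20)
a(B, y) = -16 + 14*B*y (a(B, y) = 14*B*y - 16 = -16 + 14*B*y)
R - a(F, G(0)) = 195 - (-16 + 14*(-20)*(-5 + 0)) = 195 - (-16 + 14*(-20)*(-5)) = 195 - (-16 + 1400) = 195 - 1*1384 = 195 - 1384 = -1189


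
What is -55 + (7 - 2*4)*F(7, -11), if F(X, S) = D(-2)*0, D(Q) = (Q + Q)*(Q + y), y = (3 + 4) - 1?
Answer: -55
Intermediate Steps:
y = 6 (y = 7 - 1 = 6)
D(Q) = 2*Q*(6 + Q) (D(Q) = (Q + Q)*(Q + 6) = (2*Q)*(6 + Q) = 2*Q*(6 + Q))
F(X, S) = 0 (F(X, S) = (2*(-2)*(6 - 2))*0 = (2*(-2)*4)*0 = -16*0 = 0)
-55 + (7 - 2*4)*F(7, -11) = -55 + (7 - 2*4)*0 = -55 + (7 - 8)*0 = -55 - 1*0 = -55 + 0 = -55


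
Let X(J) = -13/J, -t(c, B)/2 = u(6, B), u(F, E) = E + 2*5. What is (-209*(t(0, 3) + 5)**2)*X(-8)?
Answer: -1198197/8 ≈ -1.4977e+5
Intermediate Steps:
u(F, E) = 10 + E (u(F, E) = E + 10 = 10 + E)
t(c, B) = -20 - 2*B (t(c, B) = -2*(10 + B) = -20 - 2*B)
(-209*(t(0, 3) + 5)**2)*X(-8) = (-209*((-20 - 2*3) + 5)**2)*(-13/(-8)) = (-209*((-20 - 6) + 5)**2)*(-13*(-1/8)) = -209*(-26 + 5)**2*(13/8) = -209*(-21)**2*(13/8) = -209*441*(13/8) = -92169*13/8 = -1198197/8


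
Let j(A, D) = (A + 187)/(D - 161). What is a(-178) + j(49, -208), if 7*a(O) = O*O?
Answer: 11689744/2583 ≈ 4525.6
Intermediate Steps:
a(O) = O²/7 (a(O) = (O*O)/7 = O²/7)
j(A, D) = (187 + A)/(-161 + D)
a(-178) + j(49, -208) = (⅐)*(-178)² + (187 + 49)/(-161 - 208) = (⅐)*31684 + 236/(-369) = 31684/7 - 1/369*236 = 31684/7 - 236/369 = 11689744/2583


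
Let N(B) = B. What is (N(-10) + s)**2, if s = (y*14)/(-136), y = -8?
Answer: 24336/289 ≈ 84.208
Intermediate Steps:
s = 14/17 (s = -8*14/(-136) = -112*(-1/136) = 14/17 ≈ 0.82353)
(N(-10) + s)**2 = (-10 + 14/17)**2 = (-156/17)**2 = 24336/289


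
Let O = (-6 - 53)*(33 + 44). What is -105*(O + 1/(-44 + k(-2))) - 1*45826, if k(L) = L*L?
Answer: 3449533/8 ≈ 4.3119e+5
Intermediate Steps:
k(L) = L**2
O = -4543 (O = -59*77 = -4543)
-105*(O + 1/(-44 + k(-2))) - 1*45826 = -105*(-4543 + 1/(-44 + (-2)**2)) - 1*45826 = -105*(-4543 + 1/(-44 + 4)) - 45826 = -105*(-4543 + 1/(-40)) - 45826 = -105*(-4543 - 1/40) - 45826 = -105*(-181721/40) - 45826 = 3816141/8 - 45826 = 3449533/8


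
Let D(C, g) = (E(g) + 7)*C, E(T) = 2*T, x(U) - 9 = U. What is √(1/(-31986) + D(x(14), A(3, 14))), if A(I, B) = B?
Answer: √91510982866/10662 ≈ 28.373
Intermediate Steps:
x(U) = 9 + U
D(C, g) = C*(7 + 2*g) (D(C, g) = (2*g + 7)*C = (7 + 2*g)*C = C*(7 + 2*g))
√(1/(-31986) + D(x(14), A(3, 14))) = √(1/(-31986) + (9 + 14)*(7 + 2*14)) = √(-1/31986 + 23*(7 + 28)) = √(-1/31986 + 23*35) = √(-1/31986 + 805) = √(25748729/31986) = √91510982866/10662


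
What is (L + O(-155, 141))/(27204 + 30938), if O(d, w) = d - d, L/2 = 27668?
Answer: 27668/29071 ≈ 0.95174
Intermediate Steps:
L = 55336 (L = 2*27668 = 55336)
O(d, w) = 0
(L + O(-155, 141))/(27204 + 30938) = (55336 + 0)/(27204 + 30938) = 55336/58142 = 55336*(1/58142) = 27668/29071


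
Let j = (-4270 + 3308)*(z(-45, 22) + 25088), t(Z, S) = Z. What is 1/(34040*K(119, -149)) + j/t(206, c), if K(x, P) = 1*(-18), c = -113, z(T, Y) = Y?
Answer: -7400377015303/63110160 ≈ -1.1726e+5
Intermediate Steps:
K(x, P) = -18
j = -24155820 (j = (-4270 + 3308)*(22 + 25088) = -962*25110 = -24155820)
1/(34040*K(119, -149)) + j/t(206, c) = 1/(34040*(-18)) - 24155820/206 = (1/34040)*(-1/18) - 24155820*1/206 = -1/612720 - 12077910/103 = -7400377015303/63110160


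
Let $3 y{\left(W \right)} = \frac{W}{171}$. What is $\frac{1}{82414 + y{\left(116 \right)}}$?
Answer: $\frac{513}{42278498} \approx 1.2134 \cdot 10^{-5}$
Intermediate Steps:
$y{\left(W \right)} = \frac{W}{513}$ ($y{\left(W \right)} = \frac{W \frac{1}{171}}{3} = \frac{\frac{1}{171} W}{3} = \frac{W}{513}$)
$\frac{1}{82414 + y{\left(116 \right)}} = \frac{1}{82414 + \frac{1}{513} \cdot 116} = \frac{1}{82414 + \frac{116}{513}} = \frac{1}{\frac{42278498}{513}} = \frac{513}{42278498}$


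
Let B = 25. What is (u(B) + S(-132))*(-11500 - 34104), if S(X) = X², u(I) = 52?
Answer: -796975504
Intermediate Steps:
(u(B) + S(-132))*(-11500 - 34104) = (52 + (-132)²)*(-11500 - 34104) = (52 + 17424)*(-45604) = 17476*(-45604) = -796975504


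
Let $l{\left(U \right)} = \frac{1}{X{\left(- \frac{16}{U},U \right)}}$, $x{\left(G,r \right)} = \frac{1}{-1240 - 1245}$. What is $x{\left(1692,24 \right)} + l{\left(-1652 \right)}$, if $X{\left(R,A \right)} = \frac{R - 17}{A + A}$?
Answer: $\frac{3390904703}{17437245} \approx 194.46$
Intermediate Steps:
$x{\left(G,r \right)} = - \frac{1}{2485}$ ($x{\left(G,r \right)} = \frac{1}{-2485} = - \frac{1}{2485}$)
$X{\left(R,A \right)} = \frac{-17 + R}{2 A}$
$l{\left(U \right)} = \frac{2 U}{-17 - \frac{16}{U}}$ ($l{\left(U \right)} = \frac{1}{\frac{1}{2} \frac{1}{U} \left(-17 - \frac{16}{U}\right)} = \frac{2 U}{-17 - \frac{16}{U}}$)
$x{\left(1692,24 \right)} + l{\left(-1652 \right)} = - \frac{1}{2485} - \frac{2 \left(-1652\right)^{2}}{16 + 17 \left(-1652\right)} = - \frac{1}{2485} - \frac{5458208}{16 - 28084} = - \frac{1}{2485} - \frac{5458208}{-28068} = - \frac{1}{2485} - 5458208 \left(- \frac{1}{28068}\right) = - \frac{1}{2485} + \frac{1364552}{7017} = \frac{3390904703}{17437245}$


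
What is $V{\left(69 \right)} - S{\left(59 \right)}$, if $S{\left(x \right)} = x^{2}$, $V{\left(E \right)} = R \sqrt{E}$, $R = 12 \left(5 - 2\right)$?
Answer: $-3481 + 36 \sqrt{69} \approx -3182.0$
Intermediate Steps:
$R = 36$ ($R = 12 \cdot 3 = 36$)
$V{\left(E \right)} = 36 \sqrt{E}$
$V{\left(69 \right)} - S{\left(59 \right)} = 36 \sqrt{69} - 59^{2} = 36 \sqrt{69} - 3481 = -3481 + 36 \sqrt{69}$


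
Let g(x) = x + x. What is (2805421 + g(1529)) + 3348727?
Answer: 6157206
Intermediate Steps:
g(x) = 2*x
(2805421 + g(1529)) + 3348727 = (2805421 + 2*1529) + 3348727 = (2805421 + 3058) + 3348727 = 2808479 + 3348727 = 6157206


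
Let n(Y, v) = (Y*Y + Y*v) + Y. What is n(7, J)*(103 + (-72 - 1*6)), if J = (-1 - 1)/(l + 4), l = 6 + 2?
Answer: 8225/6 ≈ 1370.8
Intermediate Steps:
l = 8
J = -⅙ (J = (-1 - 1)/(8 + 4) = -2/12 = -2*1/12 = -⅙ ≈ -0.16667)
n(Y, v) = Y + Y² + Y*v (n(Y, v) = (Y² + Y*v) + Y = Y + Y² + Y*v)
n(7, J)*(103 + (-72 - 1*6)) = (7*(1 + 7 - ⅙))*(103 + (-72 - 1*6)) = (7*(47/6))*(103 + (-72 - 6)) = 329*(103 - 78)/6 = (329/6)*25 = 8225/6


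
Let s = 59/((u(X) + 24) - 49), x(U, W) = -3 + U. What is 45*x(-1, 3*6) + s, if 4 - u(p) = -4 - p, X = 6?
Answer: -2039/11 ≈ -185.36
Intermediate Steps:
u(p) = 8 + p (u(p) = 4 - (-4 - p) = 4 + (4 + p) = 8 + p)
s = -59/11 (s = 59/(((8 + 6) + 24) - 49) = 59/((14 + 24) - 49) = 59/(38 - 49) = 59/(-11) = 59*(-1/11) = -59/11 ≈ -5.3636)
45*x(-1, 3*6) + s = 45*(-3 - 1) - 59/11 = 45*(-4) - 59/11 = -180 - 59/11 = -2039/11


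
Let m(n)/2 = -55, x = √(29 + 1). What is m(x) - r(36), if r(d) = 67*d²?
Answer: -86942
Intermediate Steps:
x = √30 ≈ 5.4772
m(n) = -110 (m(n) = 2*(-55) = -110)
m(x) - r(36) = -110 - 67*36² = -110 - 67*1296 = -110 - 1*86832 = -110 - 86832 = -86942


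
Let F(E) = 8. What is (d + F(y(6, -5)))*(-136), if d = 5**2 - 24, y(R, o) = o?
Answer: -1224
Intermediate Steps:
d = 1 (d = 25 - 24 = 1)
(d + F(y(6, -5)))*(-136) = (1 + 8)*(-136) = 9*(-136) = -1224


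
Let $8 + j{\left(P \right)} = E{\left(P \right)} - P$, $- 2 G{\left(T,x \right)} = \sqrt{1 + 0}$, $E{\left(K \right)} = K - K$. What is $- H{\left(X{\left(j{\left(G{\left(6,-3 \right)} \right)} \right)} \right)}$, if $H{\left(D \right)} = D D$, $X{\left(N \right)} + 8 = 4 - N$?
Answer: $- \frac{49}{4} \approx -12.25$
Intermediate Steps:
$E{\left(K \right)} = 0$
$G{\left(T,x \right)} = - \frac{1}{2}$ ($G{\left(T,x \right)} = - \frac{\sqrt{1 + 0}}{2} = - \frac{\sqrt{1}}{2} = \left(- \frac{1}{2}\right) 1 = - \frac{1}{2}$)
$j{\left(P \right)} = -8 - P$ ($j{\left(P \right)} = -8 + \left(0 - P\right) = -8 - P$)
$X{\left(N \right)} = -4 - N$ ($X{\left(N \right)} = -8 - \left(-4 + N\right) = -4 - N$)
$H{\left(D \right)} = D^{2}$
$- H{\left(X{\left(j{\left(G{\left(6,-3 \right)} \right)} \right)} \right)} = - \left(-4 - \left(-8 - - \frac{1}{2}\right)\right)^{2} = - \left(-4 - \left(-8 + \frac{1}{2}\right)\right)^{2} = - \left(-4 - - \frac{15}{2}\right)^{2} = - \left(-4 + \frac{15}{2}\right)^{2} = - \left(\frac{7}{2}\right)^{2} = \left(-1\right) \frac{49}{4} = - \frac{49}{4}$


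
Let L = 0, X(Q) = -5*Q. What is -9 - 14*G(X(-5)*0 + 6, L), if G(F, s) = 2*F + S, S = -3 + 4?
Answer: -191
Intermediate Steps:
S = 1
G(F, s) = 1 + 2*F (G(F, s) = 2*F + 1 = 1 + 2*F)
-9 - 14*G(X(-5)*0 + 6, L) = -9 - 14*(1 + 2*(-5*(-5)*0 + 6)) = -9 - 14*(1 + 2*(25*0 + 6)) = -9 - 14*(1 + 2*(0 + 6)) = -9 - 14*(1 + 2*6) = -9 - 14*(1 + 12) = -9 - 14*13 = -9 - 182 = -191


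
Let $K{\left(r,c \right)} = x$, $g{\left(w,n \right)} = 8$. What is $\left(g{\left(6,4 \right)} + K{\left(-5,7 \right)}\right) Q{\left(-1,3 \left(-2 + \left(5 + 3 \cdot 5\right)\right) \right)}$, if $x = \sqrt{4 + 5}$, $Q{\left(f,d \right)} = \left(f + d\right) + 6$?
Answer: $649$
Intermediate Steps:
$Q{\left(f,d \right)} = 6 + d + f$ ($Q{\left(f,d \right)} = \left(d + f\right) + 6 = 6 + d + f$)
$x = 3$ ($x = \sqrt{9} = 3$)
$K{\left(r,c \right)} = 3$
$\left(g{\left(6,4 \right)} + K{\left(-5,7 \right)}\right) Q{\left(-1,3 \left(-2 + \left(5 + 3 \cdot 5\right)\right) \right)} = \left(8 + 3\right) \left(6 + 3 \left(-2 + \left(5 + 3 \cdot 5\right)\right) - 1\right) = 11 \left(6 + 3 \left(-2 + \left(5 + 15\right)\right) - 1\right) = 11 \left(6 + 3 \left(-2 + 20\right) - 1\right) = 11 \left(6 + 3 \cdot 18 - 1\right) = 11 \left(6 + 54 - 1\right) = 11 \cdot 59 = 649$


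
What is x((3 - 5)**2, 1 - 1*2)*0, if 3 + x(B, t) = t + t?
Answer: 0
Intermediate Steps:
x(B, t) = -3 + 2*t (x(B, t) = -3 + (t + t) = -3 + 2*t)
x((3 - 5)**2, 1 - 1*2)*0 = (-3 + 2*(1 - 1*2))*0 = (-3 + 2*(1 - 2))*0 = (-3 + 2*(-1))*0 = (-3 - 2)*0 = -5*0 = 0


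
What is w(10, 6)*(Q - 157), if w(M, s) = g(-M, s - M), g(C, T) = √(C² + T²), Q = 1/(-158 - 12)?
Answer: -26691*√29/85 ≈ -1691.0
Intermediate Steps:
Q = -1/170 (Q = 1/(-170) = -1/170 ≈ -0.0058824)
w(M, s) = √(M² + (s - M)²) (w(M, s) = √((-M)² + (s - M)²) = √(M² + (s - M)²))
w(10, 6)*(Q - 157) = √(10² + (10 - 1*6)²)*(-1/170 - 157) = √(100 + (10 - 6)²)*(-26691/170) = √(100 + 4²)*(-26691/170) = √(100 + 16)*(-26691/170) = √116*(-26691/170) = (2*√29)*(-26691/170) = -26691*√29/85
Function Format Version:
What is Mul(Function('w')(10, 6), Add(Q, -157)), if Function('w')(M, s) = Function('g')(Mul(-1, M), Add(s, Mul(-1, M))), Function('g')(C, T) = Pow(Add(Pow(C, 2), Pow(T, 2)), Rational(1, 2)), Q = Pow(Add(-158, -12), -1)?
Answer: Mul(Rational(-26691, 85), Pow(29, Rational(1, 2))) ≈ -1691.0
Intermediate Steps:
Q = Rational(-1, 170) (Q = Pow(-170, -1) = Rational(-1, 170) ≈ -0.0058824)
Function('w')(M, s) = Pow(Add(Pow(M, 2), Pow(Add(s, Mul(-1, M)), 2)), Rational(1, 2)) (Function('w')(M, s) = Pow(Add(Pow(Mul(-1, M), 2), Pow(Add(s, Mul(-1, M)), 2)), Rational(1, 2)) = Pow(Add(Pow(M, 2), Pow(Add(s, Mul(-1, M)), 2)), Rational(1, 2)))
Mul(Function('w')(10, 6), Add(Q, -157)) = Mul(Pow(Add(Pow(10, 2), Pow(Add(10, Mul(-1, 6)), 2)), Rational(1, 2)), Add(Rational(-1, 170), -157)) = Mul(Pow(Add(100, Pow(Add(10, -6), 2)), Rational(1, 2)), Rational(-26691, 170)) = Mul(Pow(Add(100, Pow(4, 2)), Rational(1, 2)), Rational(-26691, 170)) = Mul(Pow(Add(100, 16), Rational(1, 2)), Rational(-26691, 170)) = Mul(Pow(116, Rational(1, 2)), Rational(-26691, 170)) = Mul(Mul(2, Pow(29, Rational(1, 2))), Rational(-26691, 170)) = Mul(Rational(-26691, 85), Pow(29, Rational(1, 2)))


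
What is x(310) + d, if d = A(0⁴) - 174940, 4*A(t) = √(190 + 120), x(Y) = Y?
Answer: -174630 + √310/4 ≈ -1.7463e+5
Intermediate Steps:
A(t) = √310/4 (A(t) = √(190 + 120)/4 = √310/4)
d = -174940 + √310/4 (d = √310/4 - 174940 = -174940 + √310/4 ≈ -1.7494e+5)
x(310) + d = 310 + (-174940 + √310/4) = -174630 + √310/4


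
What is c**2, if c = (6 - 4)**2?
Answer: 16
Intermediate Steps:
c = 4 (c = 2**2 = 4)
c**2 = 4**2 = 16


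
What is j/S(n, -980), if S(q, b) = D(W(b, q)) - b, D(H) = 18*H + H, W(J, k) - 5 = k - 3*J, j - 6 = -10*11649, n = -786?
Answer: -116484/42001 ≈ -2.7734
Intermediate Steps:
j = -116484 (j = 6 - 10*11649 = 6 - 116490 = -116484)
W(J, k) = 5 + k - 3*J (W(J, k) = 5 + (k - 3*J) = 5 + k - 3*J)
D(H) = 19*H
S(q, b) = 95 - 58*b + 19*q (S(q, b) = 19*(5 + q - 3*b) - b = (95 - 57*b + 19*q) - b = 95 - 58*b + 19*q)
j/S(n, -980) = -116484/(95 - 58*(-980) + 19*(-786)) = -116484/(95 + 56840 - 14934) = -116484/42001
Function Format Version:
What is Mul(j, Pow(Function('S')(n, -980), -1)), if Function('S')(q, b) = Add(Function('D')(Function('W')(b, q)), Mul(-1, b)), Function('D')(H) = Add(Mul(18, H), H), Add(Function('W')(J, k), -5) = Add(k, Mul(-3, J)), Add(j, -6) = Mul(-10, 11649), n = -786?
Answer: Rational(-116484, 42001) ≈ -2.7734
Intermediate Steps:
j = -116484 (j = Add(6, Mul(-10, 11649)) = Add(6, -116490) = -116484)
Function('W')(J, k) = Add(5, k, Mul(-3, J)) (Function('W')(J, k) = Add(5, Add(k, Mul(-3, J))) = Add(5, k, Mul(-3, J)))
Function('D')(H) = Mul(19, H)
Function('S')(q, b) = Add(95, Mul(-58, b), Mul(19, q)) (Function('S')(q, b) = Add(Mul(19, Add(5, q, Mul(-3, b))), Mul(-1, b)) = Add(Add(95, Mul(-57, b), Mul(19, q)), Mul(-1, b)) = Add(95, Mul(-58, b), Mul(19, q)))
Mul(j, Pow(Function('S')(n, -980), -1)) = Mul(-116484, Pow(Add(95, Mul(-58, -980), Mul(19, -786)), -1)) = Mul(-116484, Pow(Add(95, 56840, -14934), -1)) = Mul(-116484, Pow(42001, -1)) = Mul(-116484, Rational(1, 42001)) = Rational(-116484, 42001)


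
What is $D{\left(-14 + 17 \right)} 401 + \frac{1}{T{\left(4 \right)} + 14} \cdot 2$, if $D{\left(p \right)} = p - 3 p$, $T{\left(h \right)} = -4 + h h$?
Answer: $- \frac{31277}{13} \approx -2405.9$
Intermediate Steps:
$T{\left(h \right)} = -4 + h^{2}$
$D{\left(p \right)} = - 2 p$
$D{\left(-14 + 17 \right)} 401 + \frac{1}{T{\left(4 \right)} + 14} \cdot 2 = - 2 \left(-14 + 17\right) 401 + \frac{1}{\left(-4 + 4^{2}\right) + 14} \cdot 2 = \left(-2\right) 3 \cdot 401 + \frac{1}{\left(-4 + 16\right) + 14} \cdot 2 = \left(-6\right) 401 + \frac{1}{12 + 14} \cdot 2 = -2406 + \frac{1}{26} \cdot 2 = -2406 + \frac{1}{13} = - \frac{31277}{13}$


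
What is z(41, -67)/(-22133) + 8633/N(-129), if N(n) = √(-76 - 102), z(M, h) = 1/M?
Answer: -1/907453 - 97*I*√178/2 ≈ -1.102e-6 - 647.07*I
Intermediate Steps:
N(n) = I*√178 (N(n) = √(-178) = I*√178)
z(41, -67)/(-22133) + 8633/N(-129) = 1/(41*(-22133)) + 8633/((I*√178)) = (1/41)*(-1/22133) + 8633*(-I*√178/178) = -1/907453 - 97*I*√178/2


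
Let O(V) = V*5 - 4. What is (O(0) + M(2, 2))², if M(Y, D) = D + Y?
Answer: 0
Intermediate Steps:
O(V) = -4 + 5*V (O(V) = 5*V - 4 = -4 + 5*V)
(O(0) + M(2, 2))² = ((-4 + 5*0) + (2 + 2))² = ((-4 + 0) + 4)² = (-4 + 4)² = 0² = 0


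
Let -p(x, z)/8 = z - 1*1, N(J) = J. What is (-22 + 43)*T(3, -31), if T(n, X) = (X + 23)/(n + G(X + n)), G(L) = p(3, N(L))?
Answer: -168/235 ≈ -0.71489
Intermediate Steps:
p(x, z) = 8 - 8*z (p(x, z) = -8*(z - 1*1) = -8*(z - 1) = -8*(-1 + z) = 8 - 8*z)
G(L) = 8 - 8*L
T(n, X) = (23 + X)/(8 - 8*X - 7*n) (T(n, X) = (X + 23)/(n + (8 - 8*(X + n))) = (23 + X)/(n + (8 + (-8*X - 8*n))) = (23 + X)/(n + (8 - 8*X - 8*n)) = (23 + X)/(8 - 8*X - 7*n))
(-22 + 43)*T(3, -31) = (-22 + 43)*((23 - 31)/(8 - 8*(-31) - 7*3)) = 21*(-8/(8 + 248 - 21)) = 21*(-8/235) = -168/235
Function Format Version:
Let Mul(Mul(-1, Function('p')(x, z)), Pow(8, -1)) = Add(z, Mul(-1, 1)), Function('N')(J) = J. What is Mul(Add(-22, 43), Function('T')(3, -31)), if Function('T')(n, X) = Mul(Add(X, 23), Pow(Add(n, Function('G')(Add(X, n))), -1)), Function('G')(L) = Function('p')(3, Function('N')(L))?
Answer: Rational(-168, 235) ≈ -0.71489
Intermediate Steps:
Function('p')(x, z) = Add(8, Mul(-8, z)) (Function('p')(x, z) = Mul(-8, Add(z, Mul(-1, 1))) = Mul(-8, Add(z, -1)) = Mul(-8, Add(-1, z)) = Add(8, Mul(-8, z)))
Function('G')(L) = Add(8, Mul(-8, L))
Function('T')(n, X) = Mul(Pow(Add(8, Mul(-8, X), Mul(-7, n)), -1), Add(23, X)) (Function('T')(n, X) = Mul(Add(X, 23), Pow(Add(n, Add(8, Mul(-8, Add(X, n)))), -1)) = Mul(Add(23, X), Pow(Add(n, Add(8, Add(Mul(-8, X), Mul(-8, n)))), -1)) = Mul(Add(23, X), Pow(Add(n, Add(8, Mul(-8, X), Mul(-8, n))), -1)) = Mul(Add(23, X), Pow(Add(8, Mul(-8, X), Mul(-7, n)), -1)) = Mul(Pow(Add(8, Mul(-8, X), Mul(-7, n)), -1), Add(23, X)))
Mul(Add(-22, 43), Function('T')(3, -31)) = Mul(Add(-22, 43), Mul(Pow(Add(8, Mul(-8, -31), Mul(-7, 3)), -1), Add(23, -31))) = Mul(21, Mul(Pow(Add(8, 248, -21), -1), -8)) = Mul(21, Mul(Pow(235, -1), -8)) = Mul(21, Mul(Rational(1, 235), -8)) = Mul(21, Rational(-8, 235)) = Rational(-168, 235)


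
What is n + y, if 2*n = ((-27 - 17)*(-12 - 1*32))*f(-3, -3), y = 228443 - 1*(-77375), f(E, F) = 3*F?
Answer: 297106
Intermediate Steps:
y = 305818 (y = 228443 + 77375 = 305818)
n = -8712 (n = (((-27 - 17)*(-12 - 1*32))*(3*(-3)))/2 = (-44*(-12 - 32)*(-9))/2 = (-44*(-44)*(-9))/2 = (1936*(-9))/2 = (1/2)*(-17424) = -8712)
n + y = -8712 + 305818 = 297106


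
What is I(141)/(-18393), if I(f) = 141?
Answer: -47/6131 ≈ -0.0076660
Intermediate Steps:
I(141)/(-18393) = 141/(-18393) = 141*(-1/18393) = -47/6131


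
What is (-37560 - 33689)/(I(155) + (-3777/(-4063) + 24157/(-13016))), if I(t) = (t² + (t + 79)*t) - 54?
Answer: -3767932685992/3185736537469 ≈ -1.1828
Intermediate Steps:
I(t) = -54 + t² + t*(79 + t) (I(t) = (t² + (79 + t)*t) - 54 = (t² + t*(79 + t)) - 54 = -54 + t² + t*(79 + t))
(-37560 - 33689)/(I(155) + (-3777/(-4063) + 24157/(-13016))) = (-37560 - 33689)/((-54 + 2*155² + 79*155) + (-3777/(-4063) + 24157/(-13016))) = -71249/((-54 + 2*24025 + 12245) + (-3777*(-1/4063) + 24157*(-1/13016))) = -71249/((-54 + 48050 + 12245) + (3777/4063 - 24157/13016)) = -71249/(60241 - 48988459/52884008) = -71249/3185736537469/52884008 = -71249*52884008/3185736537469 = -3767932685992/3185736537469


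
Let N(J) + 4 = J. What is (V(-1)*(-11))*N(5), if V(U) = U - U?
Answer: 0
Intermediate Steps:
N(J) = -4 + J
V(U) = 0
(V(-1)*(-11))*N(5) = (0*(-11))*(-4 + 5) = 0*1 = 0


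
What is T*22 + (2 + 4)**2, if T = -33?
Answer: -690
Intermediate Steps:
T*22 + (2 + 4)**2 = -33*22 + (2 + 4)**2 = -726 + 6**2 = -726 + 36 = -690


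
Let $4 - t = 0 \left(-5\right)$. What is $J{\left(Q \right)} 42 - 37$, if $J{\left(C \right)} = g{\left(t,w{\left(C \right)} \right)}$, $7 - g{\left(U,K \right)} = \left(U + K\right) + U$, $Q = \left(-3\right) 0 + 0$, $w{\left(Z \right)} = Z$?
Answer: $-79$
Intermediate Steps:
$t = 4$ ($t = 4 - 0 \left(-5\right) = 4 - 0 = 4 + 0 = 4$)
$Q = 0$ ($Q = 0 + 0 = 0$)
$g{\left(U,K \right)} = 7 - K - 2 U$ ($g{\left(U,K \right)} = 7 - \left(\left(U + K\right) + U\right) = 7 - \left(\left(K + U\right) + U\right) = 7 - \left(K + 2 U\right) = 7 - K - 2 U$)
$J{\left(C \right)} = -1 - C$ ($J{\left(C \right)} = 7 - C - 8 = -1 - C$)
$J{\left(Q \right)} 42 - 37 = \left(-1 - 0\right) 42 - 37 = \left(-1 + 0\right) 42 - 37 = \left(-1\right) 42 - 37 = -42 - 37 = -79$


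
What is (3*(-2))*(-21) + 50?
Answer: 176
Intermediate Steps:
(3*(-2))*(-21) + 50 = -6*(-21) + 50 = 126 + 50 = 176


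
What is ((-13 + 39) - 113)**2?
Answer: 7569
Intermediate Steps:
((-13 + 39) - 113)**2 = (26 - 113)**2 = (-87)**2 = 7569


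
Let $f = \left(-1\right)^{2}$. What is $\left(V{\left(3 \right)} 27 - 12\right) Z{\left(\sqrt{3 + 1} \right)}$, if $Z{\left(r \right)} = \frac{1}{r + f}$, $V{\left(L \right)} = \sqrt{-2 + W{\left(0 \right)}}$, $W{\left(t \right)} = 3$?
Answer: $5$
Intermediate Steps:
$f = 1$
$V{\left(L \right)} = 1$ ($V{\left(L \right)} = \sqrt{-2 + 3} = \sqrt{1} = 1$)
$Z{\left(r \right)} = \frac{1}{1 + r}$ ($Z{\left(r \right)} = \frac{1}{r + 1} = \frac{1}{1 + r}$)
$\left(V{\left(3 \right)} 27 - 12\right) Z{\left(\sqrt{3 + 1} \right)} = \frac{1 \cdot 27 - 12}{1 + \sqrt{3 + 1}} = \frac{27 - 12}{1 + \sqrt{4}} = \frac{15}{1 + 2} = \frac{15}{3} = 15 \cdot \frac{1}{3} = 5$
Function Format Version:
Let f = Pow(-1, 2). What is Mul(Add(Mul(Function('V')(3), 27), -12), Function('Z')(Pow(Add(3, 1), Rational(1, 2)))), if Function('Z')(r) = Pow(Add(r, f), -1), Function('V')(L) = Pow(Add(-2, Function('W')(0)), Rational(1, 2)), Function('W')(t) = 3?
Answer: 5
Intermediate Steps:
f = 1
Function('V')(L) = 1 (Function('V')(L) = Pow(Add(-2, 3), Rational(1, 2)) = Pow(1, Rational(1, 2)) = 1)
Function('Z')(r) = Pow(Add(1, r), -1) (Function('Z')(r) = Pow(Add(r, 1), -1) = Pow(Add(1, r), -1))
Mul(Add(Mul(Function('V')(3), 27), -12), Function('Z')(Pow(Add(3, 1), Rational(1, 2)))) = Mul(Add(Mul(1, 27), -12), Pow(Add(1, Pow(Add(3, 1), Rational(1, 2))), -1)) = Mul(Add(27, -12), Pow(Add(1, Pow(4, Rational(1, 2))), -1)) = Mul(15, Pow(Add(1, 2), -1)) = Mul(15, Pow(3, -1)) = Mul(15, Rational(1, 3)) = 5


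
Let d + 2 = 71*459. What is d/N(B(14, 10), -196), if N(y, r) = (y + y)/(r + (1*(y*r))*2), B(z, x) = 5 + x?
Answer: -98999306/15 ≈ -6.6000e+6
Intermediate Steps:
N(y, r) = 2*y/(r + 2*r*y) (N(y, r) = (2*y)/(r + (1*(r*y))*2) = (2*y)/(r + (r*y)*2) = (2*y)/(r + 2*r*y) = 2*y/(r + 2*r*y))
d = 32587 (d = -2 + 71*459 = -2 + 32589 = 32587)
d/N(B(14, 10), -196) = 32587/((2*(5 + 10)/(-196*(1 + 2*(5 + 10))))) = 32587/((2*15*(-1/196)/(1 + 2*15))) = 32587/((2*15*(-1/196)/(1 + 30))) = 32587/((2*15*(-1/196)/31)) = 32587/((2*15*(-1/196)*(1/31))) = 32587/(-15/3038) = 32587*(-3038/15) = -98999306/15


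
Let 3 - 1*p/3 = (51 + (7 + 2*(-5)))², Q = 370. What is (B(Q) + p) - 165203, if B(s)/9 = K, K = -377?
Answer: -175499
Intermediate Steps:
B(s) = -3393 (B(s) = 9*(-377) = -3393)
p = -6903 (p = 9 - 3*(51 + (7 + 2*(-5)))² = 9 - 3*(51 + (7 - 10))² = 9 - 3*(51 - 3)² = 9 - 3*48² = 9 - 3*2304 = 9 - 6912 = -6903)
(B(Q) + p) - 165203 = (-3393 - 6903) - 165203 = -10296 - 165203 = -175499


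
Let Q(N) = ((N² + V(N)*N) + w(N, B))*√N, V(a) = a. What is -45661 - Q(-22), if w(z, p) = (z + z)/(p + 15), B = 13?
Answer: -45661 - 6765*I*√22/7 ≈ -45661.0 - 4533.0*I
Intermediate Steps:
w(z, p) = 2*z/(15 + p) (w(z, p) = (2*z)/(15 + p) = 2*z/(15 + p))
Q(N) = √N*(2*N² + N/14) (Q(N) = ((N² + N*N) + 2*N/(15 + 13))*√N = ((N² + N²) + 2*N/28)*√N = (2*N² + 2*N*(1/28))*√N = (2*N² + N/14)*√N = √N*(2*N² + N/14))
-45661 - Q(-22) = -45661 - (-22)^(3/2)*(1 + 28*(-22))/14 = -45661 - (-22*I*√22)*(1 - 616)/14 = -45661 - (-22*I*√22)*(-615)/14 = -45661 - 6765*I*√22/7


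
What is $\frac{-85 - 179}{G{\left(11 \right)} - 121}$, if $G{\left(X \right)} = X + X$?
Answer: $\frac{8}{3} \approx 2.6667$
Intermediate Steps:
$G{\left(X \right)} = 2 X$
$\frac{-85 - 179}{G{\left(11 \right)} - 121} = \frac{-85 - 179}{2 \cdot 11 - 121} = - \frac{264}{22 - 121} = - \frac{264}{-99} = \left(-264\right) \left(- \frac{1}{99}\right) = \frac{8}{3}$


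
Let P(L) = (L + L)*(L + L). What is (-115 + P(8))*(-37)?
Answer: -5217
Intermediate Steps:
P(L) = 4*L² (P(L) = (2*L)*(2*L) = 4*L²)
(-115 + P(8))*(-37) = (-115 + 4*8²)*(-37) = (-115 + 4*64)*(-37) = (-115 + 256)*(-37) = 141*(-37) = -5217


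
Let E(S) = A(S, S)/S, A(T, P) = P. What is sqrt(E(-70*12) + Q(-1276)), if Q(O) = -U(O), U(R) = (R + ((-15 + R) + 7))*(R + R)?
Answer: I*sqrt(6533119) ≈ 2556.0*I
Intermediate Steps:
U(R) = 2*R*(-8 + 2*R) (U(R) = (R + (-8 + R))*(2*R) = (-8 + 2*R)*(2*R) = 2*R*(-8 + 2*R))
E(S) = 1 (E(S) = S/S = 1)
Q(O) = -4*O*(-4 + O)
sqrt(E(-70*12) + Q(-1276)) = sqrt(1 + 4*(-1276)*(4 - 1*(-1276))) = sqrt(1 + 4*(-1276)*(4 + 1276)) = sqrt(1 + 4*(-1276)*1280) = sqrt(1 - 6533120) = sqrt(-6533119) = I*sqrt(6533119)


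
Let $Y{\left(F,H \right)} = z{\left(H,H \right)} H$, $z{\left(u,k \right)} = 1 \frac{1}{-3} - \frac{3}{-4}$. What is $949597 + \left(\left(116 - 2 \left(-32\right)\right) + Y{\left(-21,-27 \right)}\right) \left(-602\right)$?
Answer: $\frac{1696019}{2} \approx 8.4801 \cdot 10^{5}$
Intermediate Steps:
$z{\left(u,k \right)} = \frac{5}{12}$ ($z{\left(u,k \right)} = 1 \left(- \frac{1}{3}\right) - - \frac{3}{4} = - \frac{1}{3} + \frac{3}{4} = \frac{5}{12}$)
$Y{\left(F,H \right)} = \frac{5 H}{12}$
$949597 + \left(\left(116 - 2 \left(-32\right)\right) + Y{\left(-21,-27 \right)}\right) \left(-602\right) = 949597 + \left(\left(116 - 2 \left(-32\right)\right) + \frac{5}{12} \left(-27\right)\right) \left(-602\right) = 949597 + \left(\left(116 - -64\right) - \frac{45}{4}\right) \left(-602\right) = 949597 + \left(\left(116 + 64\right) - \frac{45}{4}\right) \left(-602\right) = 949597 + \left(180 - \frac{45}{4}\right) \left(-602\right) = 949597 + \frac{675}{4} \left(-602\right) = 949597 - \frac{203175}{2} = \frac{1696019}{2}$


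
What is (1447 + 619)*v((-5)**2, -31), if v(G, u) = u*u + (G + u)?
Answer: 1973030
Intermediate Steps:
v(G, u) = G + u + u**2 (v(G, u) = u**2 + (G + u) = G + u + u**2)
(1447 + 619)*v((-5)**2, -31) = (1447 + 619)*((-5)**2 - 31 + (-31)**2) = 2066*(25 - 31 + 961) = 2066*955 = 1973030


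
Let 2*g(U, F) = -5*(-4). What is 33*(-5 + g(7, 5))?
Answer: 165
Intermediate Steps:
g(U, F) = 10 (g(U, F) = (-5*(-4))/2 = (½)*20 = 10)
33*(-5 + g(7, 5)) = 33*(-5 + 10) = 33*5 = 165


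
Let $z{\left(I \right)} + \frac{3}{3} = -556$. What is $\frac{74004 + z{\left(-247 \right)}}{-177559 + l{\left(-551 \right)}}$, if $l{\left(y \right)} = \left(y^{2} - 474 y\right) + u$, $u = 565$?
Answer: $\frac{73447}{387781} \approx 0.1894$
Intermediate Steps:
$z{\left(I \right)} = -557$ ($z{\left(I \right)} = -1 - 556 = -557$)
$l{\left(y \right)} = 565 + y^{2} - 474 y$ ($l{\left(y \right)} = \left(y^{2} - 474 y\right) + 565 = 565 + y^{2} - 474 y$)
$\frac{74004 + z{\left(-247 \right)}}{-177559 + l{\left(-551 \right)}} = \frac{74004 - 557}{-177559 + \left(565 + \left(-551\right)^{2} - -261174\right)} = \frac{73447}{-177559 + \left(565 + 303601 + 261174\right)} = \frac{73447}{-177559 + 565340} = \frac{73447}{387781}$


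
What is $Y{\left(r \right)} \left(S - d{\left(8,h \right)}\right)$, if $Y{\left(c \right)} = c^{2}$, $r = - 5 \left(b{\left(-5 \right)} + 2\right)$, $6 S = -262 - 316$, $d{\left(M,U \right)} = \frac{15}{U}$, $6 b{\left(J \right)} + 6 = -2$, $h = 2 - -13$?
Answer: $- \frac{29200}{27} \approx -1081.5$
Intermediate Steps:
$h = 15$ ($h = 2 + 13 = 15$)
$b{\left(J \right)} = - \frac{4}{3}$ ($b{\left(J \right)} = -1 + \frac{1}{6} \left(-2\right) = -1 - \frac{1}{3} = - \frac{4}{3}$)
$S = - \frac{289}{3}$ ($S = \frac{-262 - 316}{6} = \frac{1}{6} \left(-578\right) = - \frac{289}{3} \approx -96.333$)
$r = - \frac{10}{3}$ ($r = - 5 \left(- \frac{4}{3} + 2\right) = \left(-5\right) \frac{2}{3} = - \frac{10}{3} \approx -3.3333$)
$Y{\left(r \right)} \left(S - d{\left(8,h \right)}\right) = \left(- \frac{10}{3}\right)^{2} \left(- \frac{289}{3} - \frac{15}{15}\right) = \frac{100 \left(- \frac{289}{3} - 15 \cdot \frac{1}{15}\right)}{9} = \frac{100 \left(- \frac{289}{3} - 1\right)}{9} = \frac{100}{9} \left(- \frac{292}{3}\right) = - \frac{29200}{27}$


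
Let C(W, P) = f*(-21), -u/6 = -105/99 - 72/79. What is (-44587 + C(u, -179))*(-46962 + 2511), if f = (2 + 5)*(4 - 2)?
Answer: 1995005331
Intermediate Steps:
f = 14 (f = 7*2 = 14)
u = 10282/869 (u = -6*(-105/99 - 72/79) = -6*(-105*1/99 - 72*1/79) = -6*(-35/33 - 72/79) = -6*(-5141/2607) = 10282/869 ≈ 11.832)
C(W, P) = -294 (C(W, P) = 14*(-21) = -294)
(-44587 + C(u, -179))*(-46962 + 2511) = (-44587 - 294)*(-46962 + 2511) = -44881*(-44451) = 1995005331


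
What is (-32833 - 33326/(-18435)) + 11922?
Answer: -385460959/18435 ≈ -20909.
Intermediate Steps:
(-32833 - 33326/(-18435)) + 11922 = (-32833 - 33326*(-1/18435)) + 11922 = (-32833 + 33326/18435) + 11922 = -605243029/18435 + 11922 = -385460959/18435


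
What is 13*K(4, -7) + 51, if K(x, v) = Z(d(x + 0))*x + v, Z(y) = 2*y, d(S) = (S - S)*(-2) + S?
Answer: 376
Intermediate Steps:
d(S) = S (d(S) = 0*(-2) + S = 0 + S = S)
K(x, v) = v + 2*x**2 (K(x, v) = (2*(x + 0))*x + v = (2*x)*x + v = 2*x**2 + v = v + 2*x**2)
13*K(4, -7) + 51 = 13*(-7 + 2*4**2) + 51 = 13*(-7 + 2*16) + 51 = 13*(-7 + 32) + 51 = 13*25 + 51 = 325 + 51 = 376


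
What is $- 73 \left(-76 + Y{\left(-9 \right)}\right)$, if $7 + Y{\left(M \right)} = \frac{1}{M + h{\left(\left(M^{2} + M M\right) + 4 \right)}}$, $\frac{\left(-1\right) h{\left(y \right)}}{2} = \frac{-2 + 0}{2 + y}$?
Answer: $\frac{2287309}{377} \approx 6067.1$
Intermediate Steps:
$h{\left(y \right)} = \frac{4}{2 + y}$ ($h{\left(y \right)} = - 2 \frac{-2 + 0}{2 + y} = - 2 \left(- \frac{2}{2 + y}\right) = \frac{4}{2 + y}$)
$Y{\left(M \right)} = -7 + \frac{1}{M + \frac{4}{6 + 2 M^{2}}}$ ($Y{\left(M \right)} = -7 + \frac{1}{M + \frac{4}{2 + \left(\left(M^{2} + M M\right) + 4\right)}} = -7 + \frac{1}{M + \frac{4}{2 + \left(\left(M^{2} + M^{2}\right) + 4\right)}} = -7 + \frac{1}{M + \frac{4}{2 + \left(2 M^{2} + 4\right)}} = -7 + \frac{1}{M + \frac{4}{2 + \left(4 + 2 M^{2}\right)}} = -7 + \frac{1}{M + \frac{4}{6 + 2 M^{2}}}$)
$- 73 \left(-76 + Y{\left(-9 \right)}\right) = - 73 \left(-76 + \frac{-14 - \left(-1 + 7 \left(-9\right)\right) \left(3 + \left(-9\right)^{2}\right)}{2 - 9 \left(3 + \left(-9\right)^{2}\right)}\right) = - 73 \left(-76 + \frac{-14 - \left(-1 - 63\right) \left(3 + 81\right)}{2 - 9 \left(3 + 81\right)}\right) = - 73 \left(-76 + \frac{-14 - \left(-64\right) 84}{2 - 756}\right) = - 73 \left(-76 + \frac{-14 + 5376}{2 - 756}\right) = - 73 \left(-76 + \frac{1}{-754} \cdot 5362\right) = - 73 \left(-76 - \frac{2681}{377}\right) = \left(-73\right) \left(- \frac{31333}{377}\right) = \frac{2287309}{377}$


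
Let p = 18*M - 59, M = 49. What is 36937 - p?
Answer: 36114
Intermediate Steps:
p = 823 (p = 18*49 - 59 = 882 - 59 = 823)
36937 - p = 36937 - 1*823 = 36937 - 823 = 36114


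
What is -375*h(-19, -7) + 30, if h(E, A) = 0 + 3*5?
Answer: -5595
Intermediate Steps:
h(E, A) = 15 (h(E, A) = 0 + 15 = 15)
-375*h(-19, -7) + 30 = -375*15 + 30 = -5625 + 30 = -5595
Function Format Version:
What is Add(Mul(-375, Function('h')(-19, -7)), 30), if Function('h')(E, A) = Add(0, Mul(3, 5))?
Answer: -5595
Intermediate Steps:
Function('h')(E, A) = 15 (Function('h')(E, A) = Add(0, 15) = 15)
Add(Mul(-375, Function('h')(-19, -7)), 30) = Add(Mul(-375, 15), 30) = Add(-5625, 30) = -5595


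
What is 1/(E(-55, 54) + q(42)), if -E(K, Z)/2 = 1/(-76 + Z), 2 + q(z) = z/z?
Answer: -11/10 ≈ -1.1000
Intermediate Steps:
q(z) = -1 (q(z) = -2 + z/z = -2 + 1 = -1)
E(K, Z) = -2/(-76 + Z)
1/(E(-55, 54) + q(42)) = 1/(-2/(-76 + 54) - 1) = 1/(-2/(-22) - 1) = 1/(-2*(-1/22) - 1) = 1/(1/11 - 1) = 1/(-10/11) = -11/10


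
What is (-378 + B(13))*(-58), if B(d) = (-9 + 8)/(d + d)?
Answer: 285041/13 ≈ 21926.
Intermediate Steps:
B(d) = -1/(2*d)
(-378 + B(13))*(-58) = (-378 - ½/13)*(-58) = (-378 - ½*1/13)*(-58) = (-378 - 1/26)*(-58) = -9829/26*(-58) = 285041/13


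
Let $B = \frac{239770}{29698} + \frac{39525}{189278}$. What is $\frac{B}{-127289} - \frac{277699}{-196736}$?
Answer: $\frac{2921888228180508693}{2070108651199349632} \approx 1.4115$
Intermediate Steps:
$B = \frac{1369323515}{165328766}$ ($B = 239770 \cdot \frac{1}{29698} + 39525 \cdot \frac{1}{189278} = \frac{119885}{14849} + \frac{2325}{11134} = \frac{1369323515}{165328766} \approx 8.2824$)
$\frac{B}{-127289} - \frac{277699}{-196736} = \frac{1369323515}{165328766 \left(-127289\right)} - \frac{277699}{-196736} = \frac{1369323515}{165328766} \left(- \frac{1}{127289}\right) - - \frac{277699}{196736} = - \frac{1369323515}{21044533295374} + \frac{277699}{196736} = \frac{2921888228180508693}{2070108651199349632}$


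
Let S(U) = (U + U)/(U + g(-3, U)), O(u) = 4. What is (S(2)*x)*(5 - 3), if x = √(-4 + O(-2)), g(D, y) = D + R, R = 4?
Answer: 0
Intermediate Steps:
g(D, y) = 4 + D (g(D, y) = D + 4 = 4 + D)
x = 0 (x = √(-4 + 4) = √0 = 0)
S(U) = 2*U/(1 + U) (S(U) = (U + U)/(U + (4 - 3)) = (2*U)/(U + 1) = (2*U)/(1 + U) = 2*U/(1 + U))
(S(2)*x)*(5 - 3) = ((2*2/(1 + 2))*0)*(5 - 3) = ((2*2/3)*0)*2 = ((2*2*(⅓))*0)*2 = ((4/3)*0)*2 = 0*2 = 0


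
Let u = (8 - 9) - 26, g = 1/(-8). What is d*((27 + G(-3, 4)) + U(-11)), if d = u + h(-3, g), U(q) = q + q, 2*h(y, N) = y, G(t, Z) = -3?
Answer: -57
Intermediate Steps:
g = -⅛ ≈ -0.12500
h(y, N) = y/2
u = -27 (u = -1 - 26 = -27)
U(q) = 2*q
d = -57/2 (d = -27 + (½)*(-3) = -27 - 3/2 = -57/2 ≈ -28.500)
d*((27 + G(-3, 4)) + U(-11)) = -57*((27 - 3) + 2*(-11))/2 = -57*(24 - 22)/2 = -57/2*2 = -57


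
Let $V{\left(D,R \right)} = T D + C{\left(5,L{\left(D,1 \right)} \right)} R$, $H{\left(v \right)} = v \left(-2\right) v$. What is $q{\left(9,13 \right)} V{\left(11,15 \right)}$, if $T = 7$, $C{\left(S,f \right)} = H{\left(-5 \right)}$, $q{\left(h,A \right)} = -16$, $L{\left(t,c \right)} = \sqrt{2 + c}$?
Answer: $10768$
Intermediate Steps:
$H{\left(v \right)} = - 2 v^{2}$ ($H{\left(v \right)} = - 2 v v = - 2 v^{2}$)
$C{\left(S,f \right)} = -50$ ($C{\left(S,f \right)} = - 2 \left(-5\right)^{2} = \left(-2\right) 25 = -50$)
$V{\left(D,R \right)} = - 50 R + 7 D$ ($V{\left(D,R \right)} = 7 D - 50 R = - 50 R + 7 D$)
$q{\left(9,13 \right)} V{\left(11,15 \right)} = - 16 \left(\left(-50\right) 15 + 7 \cdot 11\right) = - 16 \left(-750 + 77\right) = \left(-16\right) \left(-673\right) = 10768$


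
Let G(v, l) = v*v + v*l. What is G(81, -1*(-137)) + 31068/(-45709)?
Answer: 807098454/45709 ≈ 17657.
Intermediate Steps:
G(v, l) = v² + l*v
G(81, -1*(-137)) + 31068/(-45709) = 81*(-1*(-137) + 81) + 31068/(-45709) = 81*(137 + 81) + 31068*(-1/45709) = 81*218 - 31068/45709 = 17658 - 31068/45709 = 807098454/45709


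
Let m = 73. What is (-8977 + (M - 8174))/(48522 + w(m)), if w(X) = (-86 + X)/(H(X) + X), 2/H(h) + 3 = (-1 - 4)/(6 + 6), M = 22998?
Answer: 17359743/144061285 ≈ 0.12050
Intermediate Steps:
H(h) = -24/41 (H(h) = 2/(-3 + (-1 - 4)/(6 + 6)) = 2/(-3 - 5/12) = 2/(-41/12) = 2*(-12/41) = -24/41)
w(X) = (-86 + X)/(-24/41 + X)
(-8977 + (M - 8174))/(48522 + w(m)) = (-8977 + (22998 - 8174))/(48522 + 41*(-86 + 73)/(-24 + 41*73)) = (-8977 + 14824)/(48522 + 41*(-13)/(-24 + 2993)) = 5847/(48522 + 41*(-13)/2969) = 5847/(48522 + 41*(1/2969)*(-13)) = 5847/(48522 - 533/2969) = 5847/(144061285/2969) = 5847*(2969/144061285) = 17359743/144061285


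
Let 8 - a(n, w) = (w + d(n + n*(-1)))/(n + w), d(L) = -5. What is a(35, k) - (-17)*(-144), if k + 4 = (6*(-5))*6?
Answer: -363749/149 ≈ -2441.3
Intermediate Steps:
k = -184 (k = -4 + (6*(-5))*6 = -4 - 30*6 = -4 - 180 = -184)
a(n, w) = 8 - (-5 + w)/(n + w) (a(n, w) = 8 - (w - 5)/(n + w) = 8 - (-5 + w)/(n + w))
a(35, k) - (-17)*(-144) = (5 + 7*(-184) + 8*35)/(35 - 184) - (-17)*(-144) = (5 - 1288 + 280)/(-149) - 1*2448 = -1/149*(-1003) - 2448 = 1003/149 - 2448 = -363749/149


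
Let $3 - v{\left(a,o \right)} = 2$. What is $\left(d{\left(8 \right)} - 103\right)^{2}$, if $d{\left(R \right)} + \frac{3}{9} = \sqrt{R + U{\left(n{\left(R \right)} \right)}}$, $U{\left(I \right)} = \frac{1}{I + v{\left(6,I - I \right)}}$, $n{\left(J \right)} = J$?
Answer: $\frac{\left(310 - \sqrt{73}\right)^{2}}{9} \approx 10097.0$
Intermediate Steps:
$v{\left(a,o \right)} = 1$ ($v{\left(a,o \right)} = 3 - 2 = 1$)
$U{\left(I \right)} = \frac{1}{1 + I}$ ($U{\left(I \right)} = \frac{1}{I + 1} = \frac{1}{1 + I}$)
$d{\left(R \right)} = - \frac{1}{3} + \sqrt{R + \frac{1}{1 + R}}$
$\left(d{\left(8 \right)} - 103\right)^{2} = \left(\left(- \frac{1}{3} + \sqrt{\frac{1 + 8 \left(1 + 8\right)}{1 + 8}}\right) - 103\right)^{2} = \left(\left(- \frac{1}{3} + \sqrt{\frac{1 + 8 \cdot 9}{9}}\right) - 103\right)^{2} = \left(\left(- \frac{1}{3} + \sqrt{\frac{1 + 72}{9}}\right) - 103\right)^{2} = \left(\left(- \frac{1}{3} + \sqrt{\frac{1}{9} \cdot 73}\right) - 103\right)^{2} = \left(\left(- \frac{1}{3} + \sqrt{\frac{73}{9}}\right) - 103\right)^{2} = \left(\left(- \frac{1}{3} + \frac{\sqrt{73}}{3}\right) - 103\right)^{2} = \left(- \frac{310}{3} + \frac{\sqrt{73}}{3}\right)^{2}$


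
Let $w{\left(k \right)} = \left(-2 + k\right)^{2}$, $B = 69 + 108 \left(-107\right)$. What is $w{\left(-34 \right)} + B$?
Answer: $-10191$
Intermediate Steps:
$B = -11487$ ($B = 69 - 11556 = -11487$)
$w{\left(-34 \right)} + B = \left(-2 - 34\right)^{2} - 11487 = \left(-36\right)^{2} - 11487 = 1296 - 11487 = -10191$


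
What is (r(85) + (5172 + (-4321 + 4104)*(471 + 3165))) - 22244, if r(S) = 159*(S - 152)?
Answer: -816737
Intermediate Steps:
r(S) = -24168 + 159*S (r(S) = 159*(-152 + S) = -24168 + 159*S)
(r(85) + (5172 + (-4321 + 4104)*(471 + 3165))) - 22244 = ((-24168 + 159*85) + (5172 + (-4321 + 4104)*(471 + 3165))) - 22244 = ((-24168 + 13515) + (5172 - 217*3636)) - 22244 = (-10653 + (5172 - 789012)) - 22244 = (-10653 - 783840) - 22244 = -794493 - 22244 = -816737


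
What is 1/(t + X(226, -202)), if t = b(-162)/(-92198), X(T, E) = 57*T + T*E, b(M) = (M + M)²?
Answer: -46099/1510716718 ≈ -3.0515e-5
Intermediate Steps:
b(M) = 4*M² (b(M) = (2*M)² = 4*M²)
X(T, E) = 57*T + E*T
t = -52488/46099 (t = (4*(-162)²)/(-92198) = (4*26244)*(-1/92198) = 104976*(-1/92198) = -52488/46099 ≈ -1.1386)
1/(t + X(226, -202)) = 1/(-52488/46099 + 226*(57 - 202)) = 1/(-52488/46099 + 226*(-145)) = 1/(-52488/46099 - 32770) = 1/(-1510716718/46099) = -46099/1510716718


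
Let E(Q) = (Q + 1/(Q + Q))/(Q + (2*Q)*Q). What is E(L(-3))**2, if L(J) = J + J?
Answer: 5329/627264 ≈ 0.0084956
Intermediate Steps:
L(J) = 2*J
E(Q) = (Q + 1/(2*Q))/(Q + 2*Q**2)
E(L(-3))**2 = ((1/2 + (2*(-3))**2)/((2*(-3))**2*(1 + 2*(2*(-3)))))**2 = ((1/2 + (-6)**2)/((-6)**2*(1 + 2*(-6))))**2 = ((1/2 + 36)/(36*(1 - 12)))**2 = ((1/36)*(73/2)/(-11))**2 = ((1/36)*(-1/11)*(73/2))**2 = (-73/792)**2 = 5329/627264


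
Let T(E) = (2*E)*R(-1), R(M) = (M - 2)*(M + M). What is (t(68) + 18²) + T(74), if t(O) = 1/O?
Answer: 82417/68 ≈ 1212.0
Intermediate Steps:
R(M) = 2*M*(-2 + M) (R(M) = (-2 + M)*(2*M) = 2*M*(-2 + M))
T(E) = 12*E (T(E) = (2*E)*(2*(-1)*(-2 - 1)) = (2*E)*(2*(-1)*(-3)) = (2*E)*6 = 12*E)
(t(68) + 18²) + T(74) = (1/68 + 18²) + 12*74 = (1/68 + 324) + 888 = 22033/68 + 888 = 82417/68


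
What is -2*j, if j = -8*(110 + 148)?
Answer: 4128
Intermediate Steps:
j = -2064 (j = -8*258 = -2064)
-2*j = -2*(-2064) = 4128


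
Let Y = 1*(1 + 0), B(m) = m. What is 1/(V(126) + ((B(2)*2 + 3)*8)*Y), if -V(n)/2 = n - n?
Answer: 1/56 ≈ 0.017857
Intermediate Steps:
V(n) = 0 (V(n) = -2*(n - n) = -2*0 = 0)
Y = 1 (Y = 1*1 = 1)
1/(V(126) + ((B(2)*2 + 3)*8)*Y) = 1/(0 + ((2*2 + 3)*8)*1) = 1/(0 + ((4 + 3)*8)*1) = 1/(0 + (7*8)*1) = 1/(0 + 56*1) = 1/(0 + 56) = 1/56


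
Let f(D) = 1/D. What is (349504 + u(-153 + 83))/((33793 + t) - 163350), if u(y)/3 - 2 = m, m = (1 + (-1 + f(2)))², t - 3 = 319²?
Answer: -1398043/111172 ≈ -12.576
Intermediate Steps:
t = 101764 (t = 3 + 319² = 3 + 101761 = 101764)
m = ¼ (m = (1 + (-1 + 1/2))² = (1 + (-1 + ½))² = (1 - ½)² = (½)² = ¼ ≈ 0.25000)
u(y) = 27/4 (u(y) = 6 + 3*(¼) = 6 + ¾ = 27/4)
(349504 + u(-153 + 83))/((33793 + t) - 163350) = (349504 + 27/4)/((33793 + 101764) - 163350) = 1398043/(4*(135557 - 163350)) = (1398043/4)/(-27793) = (1398043/4)*(-1/27793) = -1398043/111172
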